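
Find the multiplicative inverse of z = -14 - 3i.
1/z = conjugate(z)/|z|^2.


|z|^2 = 196+9 = 205
1/z = (-14 + 3i)/205

1/z = -0.0683 + 0.0146i


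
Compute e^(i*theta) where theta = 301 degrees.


cos(301°) = 0.5150
sin(301°) = -0.8572

e^(i*301°) = 0.5150 - 0.8572i


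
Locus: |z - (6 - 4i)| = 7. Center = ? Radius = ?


|z - z0| = r is a circle with center z0 and radius r.
Center = (6, -4), radius = 7

Circle with center (6, -4) and radius 7


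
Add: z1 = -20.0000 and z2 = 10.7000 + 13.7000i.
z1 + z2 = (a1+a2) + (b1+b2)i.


Real: -20 + 10.7 = -9.3
Imag: 0 + 13.7 = 13.7

-9.3000 + 13.7000i


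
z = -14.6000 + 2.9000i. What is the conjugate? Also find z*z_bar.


z_bar = -14.6000 - 2.9000i
z*z_bar = (-14.6)^2 + 2.9^2 = 213.16 + 8.41 = 221.57

z_bar = -14.6000 - 2.9000i, z*z_bar = 221.57


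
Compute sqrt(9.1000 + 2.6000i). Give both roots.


|z| = sqrt(82.81+6.76) = 9.4641
sqrt((|z|+a)/2) = sqrt((9.4641+9.1)/2) = sqrt(9.2821) = 3.0466
sqrt((|z|-a)/2) = sqrt((9.4641-9.1)/2) = sqrt(0.1821) = 0.4267

±(3.0466 + 0.4267i) i.e. 3.0466 + 0.4267i and -3.0466 - 0.4267i


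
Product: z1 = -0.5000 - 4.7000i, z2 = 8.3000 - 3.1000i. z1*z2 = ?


Real = -0.5*8.3 - (-4.7)*(-3.1) = -4.15 - 14.57 = -18.72
Imag = -0.5*(-3.1) + 8.3*(-4.7) = 1.55 - (39.01) = -37.46

-18.7200 - 37.4600i


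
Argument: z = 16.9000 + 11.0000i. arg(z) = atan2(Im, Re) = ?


Re = 16.9, Im = 11
arg = atan2(11, 16.9) = 33.0596 degrees

arg(z) = 33.0596 degrees


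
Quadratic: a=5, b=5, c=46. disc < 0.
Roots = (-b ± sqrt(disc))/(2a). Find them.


disc = 5^2 - 4*5*46 = 25 - 920 = -895
sqrt(|disc|) = sqrt(895) = 29.9166
Real part = -5/(2*5) = -0.5000
Imag part = 29.9166/(2*5) = 2.9917

-0.5000 ± 2.9917i


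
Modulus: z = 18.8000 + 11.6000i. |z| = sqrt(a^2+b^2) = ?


|z| = sqrt(18.8^2 + 11.6^2) = sqrt(353.44 + 134.56) = sqrt(488) = 22.0907

|z| = 22.0907


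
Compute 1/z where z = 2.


|z|^2 = 4+0 = 4
1/z = (2 - 0i)/4

1/z = 0.5000 + 0i


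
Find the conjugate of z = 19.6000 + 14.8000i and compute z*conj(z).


z_bar = 19.6000 - 14.8000i
z*z_bar = 19.6^2 + 14.8^2 = 384.16 + 219.04 = 603.2

z_bar = 19.6000 - 14.8000i, z*z_bar = 603.2


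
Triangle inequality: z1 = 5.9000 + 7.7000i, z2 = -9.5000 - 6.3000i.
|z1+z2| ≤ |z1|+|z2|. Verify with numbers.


|z1| = sqrt(5.9^2 + 7.7^2) = sqrt(94.1) = 9.7005
|z2| = sqrt((-9.5)^2 + (-6.3)^2) = sqrt(129.94) = 11.3991
z1+z2 = -3.6000 + 1.4000i
|z1+z2| = sqrt(14.92) = 3.8626
|z1|+|z2| = 9.7005 + 11.3991 = 21.0996

|z1+z2| = 3.8626 ≤ |z1|+|z2| = 21.0996 (verified)


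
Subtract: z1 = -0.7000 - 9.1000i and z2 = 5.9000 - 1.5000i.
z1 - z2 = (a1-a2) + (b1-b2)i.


Real: -0.7 - 5.9 = -6.6
Imag: -9.1 + 1.5 = -7.6

-6.6000 - 7.6000i


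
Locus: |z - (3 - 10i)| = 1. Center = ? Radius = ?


|z - z0| = r is a circle with center z0 and radius r.
Center = (3, -10), radius = 1

Circle with center (3, -10) and radius 1


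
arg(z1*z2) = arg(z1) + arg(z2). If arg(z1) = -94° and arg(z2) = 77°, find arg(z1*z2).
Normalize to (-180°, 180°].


arg(z1*z2) = -94° + 77° = -17°
Normalized to (-180°, 180°]: -17°

-17°


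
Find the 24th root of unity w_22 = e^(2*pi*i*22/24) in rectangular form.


Angle = 360*22/24 = 330°
a = cos(330°) = 0.8660
b = sin(330°) = -0.5000

0.8660 - 0.5000i


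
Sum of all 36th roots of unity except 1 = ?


With w = e^(2*pi*i/36), all 36 of the 36th roots of unity w^0 = 1, w, ..., w^(35) sum to 0: 1 + w + ... + w^(35) = (1 - w^36)/(1 - w) = 0 since w^36 = 1, w ≠ 1.
Removing the root 1: w + w^2 + ... + w^(35) = 0 - 1 = -1

Sum = -1


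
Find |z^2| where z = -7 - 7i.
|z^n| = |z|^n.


|z| = sqrt(49+49) = sqrt(98) = 9.8995
|z^2| = |z|^2 = (sqrt(98))^2 = 98

|z^2| = 98


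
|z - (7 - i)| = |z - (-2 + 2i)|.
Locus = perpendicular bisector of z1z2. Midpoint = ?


Equal distances means the locus is the perpendicular bisector of z1 and z2.
Midpoint = ((7+(-2))/2, (-1+2)/2) = (2.5000, 0.5000)

Perpendicular bisector through (2.5000, 0.5000)


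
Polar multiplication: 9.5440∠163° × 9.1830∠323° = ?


r = 9.5440 * 9.1830 = 87.6426
theta = 163° + 323° = 486° = 126° (mod 360)

87.6426 cis(126°)


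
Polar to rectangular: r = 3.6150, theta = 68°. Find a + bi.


a = 3.6150*cos(68°) = 3.6150*0.3746 = 1.3542
b = 3.6150*sin(68°) = 3.6150*0.9272 = 3.3518

1.3542 + 3.3518i


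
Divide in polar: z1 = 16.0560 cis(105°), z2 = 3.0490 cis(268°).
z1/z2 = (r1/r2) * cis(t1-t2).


r = 16.0560 / 3.0490 = 5.2660
theta = 105° - 268° = -163° = 197° (mod 360)

5.2660 cis(197°)


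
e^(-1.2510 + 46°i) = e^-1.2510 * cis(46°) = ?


e^-1.2510 = 0.2862
cos(46°) = 0.6947
sin(46°) = 0.7193
Real = 0.2862*0.6947 = 0.1988
Imag = 0.2862*0.7193 = 0.2059

0.1988 + 0.2059i


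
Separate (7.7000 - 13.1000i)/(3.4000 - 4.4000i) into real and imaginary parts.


Multiply by conjugate: (7.7000 - 13.1000i)(3.4000 + 4.4000i) / (3.4^2 + (-4.4)^2)
Numerator real = 7.7*3.4 - (13.1)*(-4.4) = 83.82
Numerator imag = -13.1*3.4 - 7.7*(-4.4) = -10.66
Denominator = 30.92
Re(z) = 83.82/30.92 = 2.7109
Im(z) = -10.66/30.92 = -0.3448

Re(z) = 2.7109, Im(z) = -0.3448


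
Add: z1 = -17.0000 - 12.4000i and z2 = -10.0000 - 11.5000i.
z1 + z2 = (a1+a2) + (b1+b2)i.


Real: -17 - 10 = -27
Imag: -12.4 - 11.5 = -23.9

-27.0000 - 23.9000i


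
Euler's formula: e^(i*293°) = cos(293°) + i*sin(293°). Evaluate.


cos(293°) = 0.3907
sin(293°) = -0.9205

e^(i*293°) = 0.3907 - 0.9205i


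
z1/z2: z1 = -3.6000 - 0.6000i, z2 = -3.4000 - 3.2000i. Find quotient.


Conjugate of z2 = -3.4000 + 3.2000i
Numerator: (-3.6000 - 0.6000i)(-3.4000 + 3.2000i) = 14.1600 - 9.4800i
Denominator: (-3.4)^2 + (-3.2)^2 = 21.8
Result = (14.1600 - 9.4800i)/21.8

0.6495 - 0.4349i


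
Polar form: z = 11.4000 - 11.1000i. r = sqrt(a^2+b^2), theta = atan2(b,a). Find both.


r = sqrt(129.96+123.21) = sqrt(253.17) = 15.9113
theta = atan2(-11.1, 11.4) = -44.2361 degrees

r = 15.9113, theta = -44.2361 degrees


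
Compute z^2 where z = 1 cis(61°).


r^2 = 1^2 = 1
n*theta = 2*61° = 122° = 122° (mod 360)
a = 1*cos(122°) = -0.5299
b = 1*sin(122°) = 0.8480

1 cis(122°) = -0.5299 + 0.8480i


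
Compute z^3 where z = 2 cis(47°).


r^3 = 2^3 = 8
n*theta = 3*47° = 141° = 141° (mod 360)
a = 8*cos(141°) = -6.2172
b = 8*sin(141°) = 5.0346

8 cis(141°) = -6.2172 + 5.0346i


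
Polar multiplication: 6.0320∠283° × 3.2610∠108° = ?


r = 6.0320 * 3.2610 = 19.6704
theta = 283° + 108° = 391° = 31° (mod 360)

19.6704 cis(31°)


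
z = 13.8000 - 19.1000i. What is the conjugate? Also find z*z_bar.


z_bar = 13.8000 + 19.1000i
z*z_bar = 13.8^2 + (-19.1)^2 = 190.44 + 364.81 = 555.25

z_bar = 13.8000 + 19.1000i, z*z_bar = 555.25


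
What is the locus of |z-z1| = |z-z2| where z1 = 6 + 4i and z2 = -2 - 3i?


Equal distances means the locus is the perpendicular bisector of z1 and z2.
Midpoint = ((6+(-2))/2, (4+(-3))/2) = (2.0000, 0.5000)

Perpendicular bisector through (2.0000, 0.5000)


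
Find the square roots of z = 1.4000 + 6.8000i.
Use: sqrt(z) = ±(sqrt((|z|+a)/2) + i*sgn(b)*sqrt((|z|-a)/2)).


|z| = sqrt(1.96+46.24) = 6.9426
sqrt((|z|+a)/2) = sqrt((6.9426+1.4)/2) = sqrt(4.1713) = 2.0424
sqrt((|z|-a)/2) = sqrt((6.9426-1.4)/2) = sqrt(2.7713) = 1.6647

±(2.0424 + 1.6647i) i.e. 2.0424 + 1.6647i and -2.0424 - 1.6647i


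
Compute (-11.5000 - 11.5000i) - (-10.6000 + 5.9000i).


Real: -11.5 + 10.6 = -0.9
Imag: -11.5 - 5.9 = -17.4

-0.9000 - 17.4000i


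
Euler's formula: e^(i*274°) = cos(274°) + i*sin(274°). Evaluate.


cos(274°) = 0.0698
sin(274°) = -0.9976

e^(i*274°) = 0.0698 - 0.9976i


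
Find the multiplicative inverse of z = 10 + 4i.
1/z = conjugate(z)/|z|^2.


|z|^2 = 100+16 = 116
1/z = (10 - 4i)/116

1/z = 0.0862 - 0.0345i


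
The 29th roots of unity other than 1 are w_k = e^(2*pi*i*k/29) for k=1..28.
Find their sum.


With w = e^(2*pi*i/29), all 29 of the 29th roots of unity w^0 = 1, w, ..., w^(28) sum to 0: 1 + w + ... + w^(28) = (1 - w^29)/(1 - w) = 0 since w^29 = 1, w ≠ 1.
Removing the root 1: w + w^2 + ... + w^(28) = 0 - 1 = -1

Sum = -1


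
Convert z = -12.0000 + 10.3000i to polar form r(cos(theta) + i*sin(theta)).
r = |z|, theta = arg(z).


r = sqrt(144+106.09) = sqrt(250.09) = 15.8142
theta = atan2(10.3, -12) = 139.3594 degrees

r = 15.8142, theta = 139.3594 degrees


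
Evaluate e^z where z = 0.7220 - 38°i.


e^0.7220 = 2.05855
cos(-38°) = 0.78801
sin(-38°) = -0.6157
Real = 2.05855*0.78801 = 1.6222
Imag = 2.05855*(-0.6157) = -1.2674

1.6222 - 1.2674i


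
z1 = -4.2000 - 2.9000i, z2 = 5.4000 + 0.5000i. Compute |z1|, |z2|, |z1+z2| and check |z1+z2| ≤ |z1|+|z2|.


|z1| = sqrt((-4.2)^2 + (-2.9)^2) = sqrt(26.05) = 5.1039
|z2| = sqrt(5.4^2 + 0.5^2) = sqrt(29.41) = 5.4231
z1+z2 = 1.2000 - 2.4000i
|z1+z2| = sqrt(7.2) = 2.6833
|z1|+|z2| = 5.1039 + 5.4231 = 10.5270

|z1+z2| = 2.6833 ≤ |z1|+|z2| = 10.5270 (verified)


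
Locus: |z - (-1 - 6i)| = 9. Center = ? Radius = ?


|z - z0| = r is a circle with center z0 and radius r.
Center = (-1, -6), radius = 9

Circle with center (-1, -6) and radius 9


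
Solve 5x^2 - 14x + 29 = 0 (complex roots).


disc = (-14)^2 - 4*5*29 = 196 - 580 = -384
sqrt(|disc|) = sqrt(384) = 19.5959
Real part = 14/(2*5) = 1.4000
Imag part = 19.5959/(2*5) = 1.9596

1.4000 ± 1.9596i


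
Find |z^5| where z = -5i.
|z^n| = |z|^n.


|z| = sqrt(0+25) = sqrt(25) = 5
|z^5| = |z|^5 = 5^5 = 3125

|z^5| = 3125


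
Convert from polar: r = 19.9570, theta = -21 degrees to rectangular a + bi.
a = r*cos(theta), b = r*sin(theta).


a = 19.9570*cos(-21°) = 19.9570*0.93358 = 18.6315
b = 19.9570*sin(-21°) = 19.9570*(-0.3583679) = -7.1519

18.6315 - 7.1519i


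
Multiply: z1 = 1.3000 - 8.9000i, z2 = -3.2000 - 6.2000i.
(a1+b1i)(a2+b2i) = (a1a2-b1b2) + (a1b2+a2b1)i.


Real = 1.3*(-3.2) - (-8.9)*(-6.2) = -4.16 - 55.18 = -59.34
Imag = 1.3*(-6.2) - (3.2)*(-8.9) = -8.06 + 28.48 = 20.42

-59.3400 + 20.4200i


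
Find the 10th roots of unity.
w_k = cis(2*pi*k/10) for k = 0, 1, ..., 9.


The 10th roots of unity are cis(360k/10°) for k=0..9
Angle step = 360/10 = 36°
Primitive root: cis(36°)
Primitive root = 0.8090 + 0.5878i

10 roots at angles: 0°, 36°, 72°, 108°, 144°, 180°, 216°, 252°, 288°, 324°


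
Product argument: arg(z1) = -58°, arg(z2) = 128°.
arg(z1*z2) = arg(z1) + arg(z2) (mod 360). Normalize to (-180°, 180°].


arg(z1*z2) = -58° + 128° = 70°
Normalized to (-180°, 180°]: 70°

70°


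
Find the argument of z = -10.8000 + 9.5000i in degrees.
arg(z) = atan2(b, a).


Re = -10.8, Im = 9.5
arg = atan2(9.5, -10.8) = 138.6642 degrees

arg(z) = 138.6642 degrees


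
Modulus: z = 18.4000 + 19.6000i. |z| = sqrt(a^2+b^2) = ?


|z| = sqrt(18.4^2 + 19.6^2) = sqrt(338.56 + 384.16) = sqrt(722.72) = 26.8835

|z| = 26.8835


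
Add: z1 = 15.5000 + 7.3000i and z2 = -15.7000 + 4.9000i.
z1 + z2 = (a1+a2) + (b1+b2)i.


Real: 15.5 - 15.7 = -0.2
Imag: 7.3 + 4.9 = 12.2

-0.2000 + 12.2000i


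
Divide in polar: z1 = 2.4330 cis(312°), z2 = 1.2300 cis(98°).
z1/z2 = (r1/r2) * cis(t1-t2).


r = 2.4330 / 1.2300 = 1.9780
theta = 312° - 98° = 214° = 214° (mod 360)

1.9780 cis(214°)


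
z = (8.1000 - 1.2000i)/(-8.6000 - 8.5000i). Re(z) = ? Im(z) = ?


Multiply by conjugate: (8.1000 - 1.2000i)(-8.6000 + 8.5000i) / ((-8.6)^2 + (-8.5)^2)
Numerator real = 8.1*(-8.6) - (1.2)*(-8.5) = -59.46
Numerator imag = -1.2*(-8.6) - 8.1*(-8.5) = 79.17
Denominator = 146.21
Re(z) = -59.46/146.21 = -0.4067
Im(z) = 79.17/146.21 = 0.5415

Re(z) = -0.4067, Im(z) = 0.5415


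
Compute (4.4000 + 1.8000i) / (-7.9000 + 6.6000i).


Conjugate of z2 = -7.9000 - 6.6000i
Numerator: (4.4000 + 1.8000i)(-7.9000 - 6.6000i) = -22.8800 - 43.2600i
Denominator: (-7.9)^2 + 6.6^2 = 105.97
Result = (-22.8800 - 43.2600i)/105.97

-0.2159 - 0.4082i


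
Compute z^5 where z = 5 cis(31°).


r^5 = 5^5 = 3125
n*theta = 5*31° = 155° = 155° (mod 360)
a = 3125*cos(155°) = -2832.2118
b = 3125*sin(155°) = 1320.6821

3125 cis(155°) = -2832.2118 + 1320.6821i


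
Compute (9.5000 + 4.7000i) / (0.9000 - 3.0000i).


Conjugate of z2 = 0.9000 + 3.0000i
Numerator: (9.5000 + 4.7000i)(0.9000 + 3.0000i) = -5.5500 + 32.7300i
Denominator: 0.9^2 + (-3)^2 = 9.81
Result = (-5.5500 + 32.7300i)/9.81

-0.5657 + 3.3364i


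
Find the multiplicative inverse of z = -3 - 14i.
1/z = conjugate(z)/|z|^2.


|z|^2 = 9+196 = 205
1/z = (-3 + 14i)/205

1/z = -0.0146 + 0.0683i


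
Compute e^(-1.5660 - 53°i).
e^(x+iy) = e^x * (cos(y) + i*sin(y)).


e^-1.5660 = 0.2089
cos(-53°) = 0.6018
sin(-53°) = -0.7986
Real = 0.2089*0.6018 = 0.1257
Imag = 0.2089*(-0.7986) = -0.1668

0.1257 - 0.1668i


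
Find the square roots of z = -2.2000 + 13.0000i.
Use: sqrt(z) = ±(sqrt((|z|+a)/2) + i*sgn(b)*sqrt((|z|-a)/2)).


|z| = sqrt(4.84+169) = 13.1848
sqrt((|z|+a)/2) = sqrt((13.1848+(-2.2))/2) = sqrt(5.4924) = 2.3436
sqrt((|z|-a)/2) = sqrt((13.1848-(-2.2))/2) = sqrt(7.6924) = 2.7735

±(2.3436 + 2.7735i) i.e. 2.3436 + 2.7735i and -2.3436 - 2.7735i


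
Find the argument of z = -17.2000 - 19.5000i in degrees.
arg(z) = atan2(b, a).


Re = -17.2, Im = -19.5
arg = atan2(-19.5, -17.2) = -131.4139 degrees

arg(z) = -131.4139 degrees


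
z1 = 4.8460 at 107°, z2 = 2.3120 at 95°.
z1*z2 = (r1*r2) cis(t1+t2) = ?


r = 4.8460 * 2.3120 = 11.2040
theta = 107° + 95° = 202° = 202° (mod 360)

11.2040 cis(202°)


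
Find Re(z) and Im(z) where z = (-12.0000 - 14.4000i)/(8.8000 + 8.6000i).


Multiply by conjugate: (-12.0000 - 14.4000i)(8.8000 - 8.6000i) / (8.8^2 + 8.6^2)
Numerator real = -12*8.8 - (14.4)*8.6 = -229.44
Numerator imag = -14.4*8.8 - (-12)*8.6 = -23.52
Denominator = 151.4
Re(z) = -229.44/151.4 = -1.5155
Im(z) = -23.52/151.4 = -0.1554

Re(z) = -1.5155, Im(z) = -0.1554


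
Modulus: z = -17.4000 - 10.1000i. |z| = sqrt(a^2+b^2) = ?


|z| = sqrt((-17.4)^2 + (-10.1)^2) = sqrt(302.76 + 102.01) = sqrt(404.77) = 20.1189

|z| = 20.1189


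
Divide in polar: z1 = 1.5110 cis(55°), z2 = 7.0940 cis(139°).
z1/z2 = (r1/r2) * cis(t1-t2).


r = 1.5110 / 7.0940 = 0.2130
theta = 55° - 139° = -84° = 276° (mod 360)

0.2130 cis(276°)


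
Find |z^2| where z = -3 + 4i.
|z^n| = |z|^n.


|z| = sqrt(9+16) = sqrt(25) = 5
|z^2| = |z|^2 = 5^2 = 25

|z^2| = 25


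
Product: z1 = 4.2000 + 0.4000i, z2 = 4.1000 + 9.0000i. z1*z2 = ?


Real = 4.2*4.1 - 0.4*9 = 17.22 - 3.6 = 13.62
Imag = 4.2*9 + 4.1*0.4 = 37.8 + 1.64 = 39.44

13.6200 + 39.4400i


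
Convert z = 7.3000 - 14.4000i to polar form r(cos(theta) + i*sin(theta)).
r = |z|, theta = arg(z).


r = sqrt(53.29+207.36) = sqrt(260.65) = 16.1447
theta = atan2(-14.4, 7.3) = -63.1175 degrees

r = 16.1447, theta = -63.1175 degrees


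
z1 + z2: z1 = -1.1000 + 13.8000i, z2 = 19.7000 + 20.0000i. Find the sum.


Real: -1.1 + 19.7 = 18.6
Imag: 13.8 + 20 = 33.8

18.6000 + 33.8000i


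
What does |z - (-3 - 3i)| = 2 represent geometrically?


|z - z0| = r is a circle with center z0 and radius r.
Center = (-3, -3), radius = 2

Circle with center (-3, -3) and radius 2


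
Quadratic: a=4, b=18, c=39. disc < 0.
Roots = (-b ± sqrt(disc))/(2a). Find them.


disc = 18^2 - 4*4*39 = 324 - 624 = -300
sqrt(|disc|) = sqrt(300) = 17.3205
Real part = -18/(2*4) = -2.2500
Imag part = 17.3205/(2*4) = 2.1651

-2.2500 ± 2.1651i


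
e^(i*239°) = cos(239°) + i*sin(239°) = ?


cos(239°) = -0.5150
sin(239°) = -0.8572

e^(i*239°) = -0.5150 - 0.8572i


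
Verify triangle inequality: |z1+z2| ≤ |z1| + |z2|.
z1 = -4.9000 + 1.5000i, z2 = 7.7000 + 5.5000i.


|z1| = sqrt((-4.9)^2 + 1.5^2) = sqrt(26.26) = 5.1245
|z2| = sqrt(7.7^2 + 5.5^2) = sqrt(89.54) = 9.4626
z1+z2 = 2.8000 + 7.0000i
|z1+z2| = sqrt(56.84) = 7.5392
|z1|+|z2| = 5.1245 + 9.4626 = 14.5871

|z1+z2| = 7.5392 ≤ |z1|+|z2| = 14.5871 (verified)


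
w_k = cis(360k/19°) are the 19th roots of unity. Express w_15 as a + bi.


Angle = 360*15/19 = 284.2105°
a = cos(284.2105°) = 0.2455
b = sin(284.2105°) = -0.9694

0.2455 - 0.9694i


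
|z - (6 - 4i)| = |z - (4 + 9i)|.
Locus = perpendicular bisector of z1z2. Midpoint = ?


Equal distances means the locus is the perpendicular bisector of z1 and z2.
Midpoint = ((6+4)/2, (-4+9)/2) = (5.0000, 2.5000)

Perpendicular bisector through (5.0000, 2.5000)


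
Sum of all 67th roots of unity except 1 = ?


With w = e^(2*pi*i/67), all 67 of the 67th roots of unity w^0 = 1, w, ..., w^(66) sum to 0: 1 + w + ... + w^(66) = (1 - w^67)/(1 - w) = 0 since w^67 = 1, w ≠ 1.
Removing the root 1: w + w^2 + ... + w^(66) = 0 - 1 = -1

Sum = -1


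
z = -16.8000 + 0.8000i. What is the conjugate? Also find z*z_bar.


z_bar = -16.8000 - 0.8000i
z*z_bar = (-16.8)^2 + 0.8^2 = 282.24 + 0.64 = 282.88

z_bar = -16.8000 - 0.8000i, z*z_bar = 282.88


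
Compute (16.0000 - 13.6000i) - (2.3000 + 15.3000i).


Real: 16 - 2.3 = 13.7
Imag: -13.6 - 15.3 = -28.9

13.7000 - 28.9000i


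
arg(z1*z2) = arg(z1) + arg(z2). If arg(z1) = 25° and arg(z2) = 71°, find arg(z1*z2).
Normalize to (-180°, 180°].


arg(z1*z2) = 25° + 71° = 96°
Normalized to (-180°, 180°]: 96°

96°


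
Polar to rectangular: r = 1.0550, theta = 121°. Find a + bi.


a = 1.0550*cos(121°) = 1.0550*(-0.51504) = -0.5434
b = 1.0550*sin(121°) = 1.0550*0.8572 = 0.9043

-0.5434 + 0.9043i


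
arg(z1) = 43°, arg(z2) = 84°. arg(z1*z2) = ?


arg(z1*z2) = 43° + 84° = 127°
Normalized to (-180°, 180°]: 127°

127°


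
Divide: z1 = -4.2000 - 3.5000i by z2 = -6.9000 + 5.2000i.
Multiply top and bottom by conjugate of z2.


Conjugate of z2 = -6.9000 - 5.2000i
Numerator: (-4.2000 - 3.5000i)(-6.9000 - 5.2000i) = 10.7800 + 45.9900i
Denominator: (-6.9)^2 + 5.2^2 = 74.65
Result = (10.7800 + 45.9900i)/74.65

0.1444 + 0.6161i


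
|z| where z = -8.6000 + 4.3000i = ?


|z| = sqrt((-8.6)^2 + 4.3^2) = sqrt(73.96 + 18.49) = sqrt(92.45) = 9.6151

|z| = 9.6151


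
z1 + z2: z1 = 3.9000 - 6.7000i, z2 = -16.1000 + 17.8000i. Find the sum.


Real: 3.9 - 16.1 = -12.2
Imag: -6.7 + 17.8 = 11.1

-12.2000 + 11.1000i


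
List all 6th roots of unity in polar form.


The 6th roots of unity are cis(360k/6°) for k=0..5
Angle step = 360/6 = 60°
Primitive root: cis(60°)
Primitive root = 0.5000 + 0.8660i

6 roots at angles: 0°, 60°, 120°, 180°, 240°, 300°


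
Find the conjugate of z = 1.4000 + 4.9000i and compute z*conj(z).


z_bar = 1.4000 - 4.9000i
z*z_bar = 1.4^2 + 4.9^2 = 1.96 + 24.01 = 25.97

z_bar = 1.4000 - 4.9000i, z*z_bar = 25.97


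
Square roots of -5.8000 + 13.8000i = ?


|z| = sqrt(33.64+190.44) = 14.9693
sqrt((|z|+a)/2) = sqrt((14.9693+(-5.8))/2) = sqrt(4.5847) = 2.1412
sqrt((|z|-a)/2) = sqrt((14.9693-(-5.8))/2) = sqrt(10.3847) = 3.2225

±(2.1412 + 3.2225i) i.e. 2.1412 + 3.2225i and -2.1412 - 3.2225i


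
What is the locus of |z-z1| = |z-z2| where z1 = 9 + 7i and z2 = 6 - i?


Equal distances means the locus is the perpendicular bisector of z1 and z2.
Midpoint = ((9+6)/2, (7+(-1))/2) = (7.5000, 3.0000)

Perpendicular bisector through (7.5000, 3.0000)


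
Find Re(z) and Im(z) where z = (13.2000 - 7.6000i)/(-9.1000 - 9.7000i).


Multiply by conjugate: (13.2000 - 7.6000i)(-9.1000 + 9.7000i) / ((-9.1)^2 + (-9.7)^2)
Numerator real = 13.2*(-9.1) - (7.6)*(-9.7) = -46.4
Numerator imag = -7.6*(-9.1) - 13.2*(-9.7) = 197.2
Denominator = 176.9
Re(z) = -46.4/176.9 = -0.2623
Im(z) = 197.2/176.9 = 1.1148

Re(z) = -0.2623, Im(z) = 1.1148


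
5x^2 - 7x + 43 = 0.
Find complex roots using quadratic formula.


disc = (-7)^2 - 4*5*43 = 49 - 860 = -811
sqrt(|disc|) = sqrt(811) = 28.4781
Real part = 7/(2*5) = 0.7000
Imag part = 28.4781/(2*5) = 2.8478

0.7000 ± 2.8478i


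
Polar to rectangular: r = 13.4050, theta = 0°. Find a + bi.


a = 13.4050*cos(0°) = 13.4050*1 = 13.4050
b = 13.4050*sin(0°) = 13.4050*0 = 0

13.4050 + 0i


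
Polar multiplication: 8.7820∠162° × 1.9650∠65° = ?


r = 8.7820 * 1.9650 = 17.2566
theta = 162° + 65° = 227° = 227° (mod 360)

17.2566 cis(227°)


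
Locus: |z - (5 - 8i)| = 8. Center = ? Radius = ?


|z - z0| = r is a circle with center z0 and radius r.
Center = (5, -8), radius = 8

Circle with center (5, -8) and radius 8


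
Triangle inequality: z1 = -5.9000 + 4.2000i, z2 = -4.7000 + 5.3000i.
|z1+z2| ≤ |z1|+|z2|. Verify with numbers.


|z1| = sqrt((-5.9)^2 + 4.2^2) = sqrt(52.45) = 7.2422
|z2| = sqrt((-4.7)^2 + 5.3^2) = sqrt(50.18) = 7.0838
z1+z2 = -10.6000 + 9.5000i
|z1+z2| = sqrt(202.61) = 14.2341
|z1|+|z2| = 7.2422 + 7.0838 = 14.3260

|z1+z2| = 14.2341 ≤ |z1|+|z2| = 14.3260 (verified)


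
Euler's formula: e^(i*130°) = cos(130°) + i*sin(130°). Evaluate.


cos(130°) = -0.6428
sin(130°) = 0.7660

e^(i*130°) = -0.6428 + 0.7660i


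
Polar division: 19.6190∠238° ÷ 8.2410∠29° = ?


r = 19.6190 / 8.2410 = 2.3807
theta = 238° - 29° = 209° = 209° (mod 360)

2.3807 cis(209°)


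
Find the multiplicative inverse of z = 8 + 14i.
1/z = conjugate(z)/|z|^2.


|z|^2 = 64+196 = 260
1/z = (8 - 14i)/260

1/z = 0.0308 - 0.0538i


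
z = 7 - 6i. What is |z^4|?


|z| = sqrt(49+36) = sqrt(85) = 9.2195
|z^4| = |z|^4 = (sqrt(85))^4 = 85^2 = 7225

|z^4| = 7225


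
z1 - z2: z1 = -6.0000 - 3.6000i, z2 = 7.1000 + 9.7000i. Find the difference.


Real: -6 - 7.1 = -13.1
Imag: -3.6 - 9.7 = -13.3

-13.1000 - 13.3000i


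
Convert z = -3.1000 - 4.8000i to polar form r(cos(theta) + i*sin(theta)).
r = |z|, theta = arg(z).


r = sqrt(9.61+23.04) = sqrt(32.65) = 5.7140
theta = atan2(-4.8, -3.1) = -122.8557 degrees

r = 5.7140, theta = -122.8557 degrees


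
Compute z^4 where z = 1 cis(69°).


r^4 = 1^4 = 1
n*theta = 4*69° = 276° = 276° (mod 360)
a = 1*cos(276°) = 0.1045
b = 1*sin(276°) = -0.9945

1 cis(276°) = 0.1045 - 0.9945i


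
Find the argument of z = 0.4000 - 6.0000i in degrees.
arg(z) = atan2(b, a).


Re = 0.4, Im = -6
arg = atan2(-6, 0.4) = -86.1859 degrees

arg(z) = -86.1859 degrees


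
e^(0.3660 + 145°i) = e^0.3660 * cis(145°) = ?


e^0.3660 = 1.4420
cos(145°) = -0.81915
sin(145°) = 0.5736
Real = 1.4420*(-0.81915) = -1.1812
Imag = 1.4420*0.5736 = 0.8271

-1.1812 + 0.8271i


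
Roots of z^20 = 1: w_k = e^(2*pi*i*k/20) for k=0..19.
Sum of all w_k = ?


The sum of all 20th roots of unity is 0.
Geometric series: (1 - w^20)/(1 - w) = (1-1)/(1-w) = 0 since w^20 = 1, w ≠ 1.
Alternatively: coefficient of z^19 in z^20 - 1 is 0.

0


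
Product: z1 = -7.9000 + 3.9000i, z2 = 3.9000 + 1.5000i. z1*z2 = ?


Real = -7.9*3.9 - 3.9*1.5 = -30.81 - 5.85 = -36.66
Imag = -7.9*1.5 + 3.9*3.9 = -11.85 + 15.21 = 3.36

-36.6600 + 3.3600i


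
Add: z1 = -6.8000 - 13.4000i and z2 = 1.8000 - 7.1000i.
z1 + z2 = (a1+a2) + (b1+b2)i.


Real: -6.8 + 1.8 = -5
Imag: -13.4 - 7.1 = -20.5

-5.0000 - 20.5000i


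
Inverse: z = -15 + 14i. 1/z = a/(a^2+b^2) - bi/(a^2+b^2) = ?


|z|^2 = 225+196 = 421
1/z = (-15 - 14i)/421

1/z = -0.0356 - 0.0333i


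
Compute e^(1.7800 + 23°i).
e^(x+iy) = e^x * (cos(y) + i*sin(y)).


e^1.7800 = 5.9299
cos(23°) = 0.9205
sin(23°) = 0.39073
Real = 5.9299*0.9205 = 5.4585
Imag = 5.9299*0.39073 = 2.3170

5.4585 + 2.3170i


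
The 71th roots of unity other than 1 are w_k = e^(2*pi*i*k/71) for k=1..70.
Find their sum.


With w = e^(2*pi*i/71), all 71 of the 71th roots of unity w^0 = 1, w, ..., w^(70) sum to 0: 1 + w + ... + w^(70) = (1 - w^71)/(1 - w) = 0 since w^71 = 1, w ≠ 1.
Removing the root 1: w + w^2 + ... + w^(70) = 0 - 1 = -1

Sum = -1


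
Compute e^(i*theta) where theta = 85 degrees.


cos(85°) = 0.0872
sin(85°) = 0.9962

e^(i*85°) = 0.0872 + 0.9962i


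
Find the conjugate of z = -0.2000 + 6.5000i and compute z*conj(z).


z_bar = -0.2000 - 6.5000i
z*z_bar = (-0.2)^2 + 6.5^2 = 0.04 + 42.25 = 42.29

z_bar = -0.2000 - 6.5000i, z*z_bar = 42.29


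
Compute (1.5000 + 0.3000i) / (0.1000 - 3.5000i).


Conjugate of z2 = 0.1000 + 3.5000i
Numerator: (1.5000 + 0.3000i)(0.1000 + 3.5000i) = -0.9000 + 5.2800i
Denominator: 0.1^2 + (-3.5)^2 = 12.26
Result = (-0.9000 + 5.2800i)/12.26

-0.0734 + 0.4307i


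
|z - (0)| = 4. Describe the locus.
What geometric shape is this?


|z - z0| = r is a circle with center z0 and radius r.
Center = (0, 0), radius = 4

Circle with center (0, 0) and radius 4


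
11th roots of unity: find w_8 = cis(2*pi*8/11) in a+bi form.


Angle = 360*8/11 = 261.8182°
a = cos(261.8182°) = -0.1423
b = sin(261.8182°) = -0.9898

-0.1423 - 0.9898i


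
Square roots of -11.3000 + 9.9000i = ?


|z| = sqrt(127.69+98.01) = 15.0233
sqrt((|z|+a)/2) = sqrt((15.0233+(-11.3))/2) = sqrt(1.8617) = 1.3644
sqrt((|z|-a)/2) = sqrt((15.0233-(-11.3))/2) = sqrt(13.1617) = 3.6279

±(1.3644 + 3.6279i) i.e. 1.3644 + 3.6279i and -1.3644 - 3.6279i


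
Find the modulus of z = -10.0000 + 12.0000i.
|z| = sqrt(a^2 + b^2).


|z| = sqrt((-10)^2 + 12^2) = sqrt(100 + 144) = sqrt(244) = 15.6205

|z| = 15.6205


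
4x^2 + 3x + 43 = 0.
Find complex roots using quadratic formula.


disc = 3^2 - 4*4*43 = 9 - 688 = -679
sqrt(|disc|) = sqrt(679) = 26.0576
Real part = -3/(2*4) = -0.3750
Imag part = 26.0576/(2*4) = 3.2572

-0.3750 ± 3.2572i


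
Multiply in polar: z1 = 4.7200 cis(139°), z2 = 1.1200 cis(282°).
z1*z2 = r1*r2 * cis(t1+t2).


r = 4.7200 * 1.1200 = 5.2864
theta = 139° + 282° = 421° = 61° (mod 360)

5.2864 cis(61°)


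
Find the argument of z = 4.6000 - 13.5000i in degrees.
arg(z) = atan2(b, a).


Re = 4.6, Im = -13.5
arg = atan2(-13.5, 4.6) = -71.1839 degrees

arg(z) = -71.1839 degrees


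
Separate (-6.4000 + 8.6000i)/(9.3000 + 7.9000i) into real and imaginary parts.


Multiply by conjugate: (-6.4000 + 8.6000i)(9.3000 - 7.9000i) / (9.3^2 + 7.9^2)
Numerator real = -6.4*9.3 + 8.6*7.9 = 8.42
Numerator imag = 8.6*9.3 - (-6.4)*7.9 = 130.54
Denominator = 148.9
Re(z) = 8.42/148.9 = 0.0565
Im(z) = 130.54/148.9 = 0.8767

Re(z) = 0.0565, Im(z) = 0.8767


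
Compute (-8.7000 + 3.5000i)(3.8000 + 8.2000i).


Real = -8.7*3.8 - 3.5*8.2 = -33.06 - 28.7 = -61.76
Imag = -8.7*8.2 + 3.8*3.5 = -71.34 + 13.3 = -58.04

-61.7600 - 58.0400i


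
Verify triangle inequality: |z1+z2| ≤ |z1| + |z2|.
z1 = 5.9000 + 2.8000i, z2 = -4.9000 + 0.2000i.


|z1| = sqrt(5.9^2 + 2.8^2) = sqrt(42.65) = 6.5307
|z2| = sqrt((-4.9)^2 + 0.2^2) = sqrt(24.05) = 4.9041
z1+z2 = 1.0000 + 3.0000i
|z1+z2| = sqrt(10) = 3.1623
|z1|+|z2| = 6.5307 + 4.9041 = 11.4348

|z1+z2| = 3.1623 ≤ |z1|+|z2| = 11.4348 (verified)


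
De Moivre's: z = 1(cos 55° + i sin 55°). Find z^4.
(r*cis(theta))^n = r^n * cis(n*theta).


r^4 = 1^4 = 1
n*theta = 4*55° = 220° = 220° (mod 360)
a = 1*cos(220°) = -0.7660
b = 1*sin(220°) = -0.6428

1 cis(220°) = -0.7660 - 0.6428i


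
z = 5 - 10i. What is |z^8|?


|z| = sqrt(25+100) = sqrt(125) = 11.1803
|z^8| = |z|^8 = (sqrt(125))^8 = 125^4 = 244140625

|z^8| = 244140625


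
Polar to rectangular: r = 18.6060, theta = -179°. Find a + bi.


a = 18.6060*cos(-179°) = 18.6060*(-0.99985) = -18.6032
b = 18.6060*sin(-179°) = 18.6060*(-0.01745) = -0.3247

-18.6032 - 0.3247i


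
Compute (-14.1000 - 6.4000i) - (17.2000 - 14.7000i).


Real: -14.1 - 17.2 = -31.3
Imag: -6.4 + 14.7 = 8.3

-31.3000 + 8.3000i


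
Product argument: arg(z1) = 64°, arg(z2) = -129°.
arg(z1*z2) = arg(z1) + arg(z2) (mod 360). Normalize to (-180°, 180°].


arg(z1*z2) = 64° - 129° = -65°
Normalized to (-180°, 180°]: -65°

-65°


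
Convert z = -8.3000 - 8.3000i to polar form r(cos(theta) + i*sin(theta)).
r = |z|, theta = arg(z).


r = sqrt(68.89+68.89) = sqrt(137.78) = 11.7380
theta = atan2(-8.3, -8.3) = -135.0000 degrees

r = 11.7380, theta = -135.0000 degrees


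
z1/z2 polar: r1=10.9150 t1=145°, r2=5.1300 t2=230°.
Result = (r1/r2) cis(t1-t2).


r = 10.9150 / 5.1300 = 2.1277
theta = 145° - 230° = -85° = 275° (mod 360)

2.1277 cis(275°)


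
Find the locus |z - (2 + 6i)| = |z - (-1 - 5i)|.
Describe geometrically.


Equal distances means the locus is the perpendicular bisector of z1 and z2.
Midpoint = ((2+(-1))/2, (6+(-5))/2) = (0.5000, 0.5000)

Perpendicular bisector through (0.5000, 0.5000)


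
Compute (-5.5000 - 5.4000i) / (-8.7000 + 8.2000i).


Conjugate of z2 = -8.7000 - 8.2000i
Numerator: (-5.5000 - 5.4000i)(-8.7000 - 8.2000i) = 3.5700 + 92.0800i
Denominator: (-8.7)^2 + 8.2^2 = 142.93
Result = (3.5700 + 92.0800i)/142.93

0.0250 + 0.6442i


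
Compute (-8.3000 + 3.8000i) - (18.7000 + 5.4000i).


Real: -8.3 - 18.7 = -27
Imag: 3.8 - 5.4 = -1.6

-27.0000 - 1.6000i


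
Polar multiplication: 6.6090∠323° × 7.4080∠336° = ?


r = 6.6090 * 7.4080 = 48.9595
theta = 323° + 336° = 659° = 299° (mod 360)

48.9595 cis(299°)


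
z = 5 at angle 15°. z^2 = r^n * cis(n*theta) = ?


r^2 = 5^2 = 25
n*theta = 2*15° = 30° = 30° (mod 360)
a = 25*cos(30°) = 21.6506
b = 25*sin(30°) = 12.5000

25 cis(30°) = 21.6506 + 12.5000i


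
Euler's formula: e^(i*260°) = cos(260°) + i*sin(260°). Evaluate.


cos(260°) = -0.1736
sin(260°) = -0.9848

e^(i*260°) = -0.1736 - 0.9848i


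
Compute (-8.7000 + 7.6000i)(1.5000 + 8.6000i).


Real = -8.7*1.5 - 7.6*8.6 = -13.05 - 65.36 = -78.41
Imag = -8.7*8.6 + 1.5*7.6 = -74.82 + 11.4 = -63.42

-78.4100 - 63.4200i


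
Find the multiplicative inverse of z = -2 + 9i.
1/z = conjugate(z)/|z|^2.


|z|^2 = 4+81 = 85
1/z = (-2 - 9i)/85

1/z = -0.0235 - 0.1059i


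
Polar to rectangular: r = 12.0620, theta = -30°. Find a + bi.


a = 12.0620*cos(-30°) = 12.0620*0.866025 = 10.4460
b = 12.0620*sin(-30°) = 12.0620*(-0.5) = -6.0310

10.4460 - 6.0310i


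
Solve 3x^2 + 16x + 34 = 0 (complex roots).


disc = 16^2 - 4*3*34 = 256 - 408 = -152
sqrt(|disc|) = sqrt(152) = 12.3288
Real part = -16/(2*3) = -2.6667
Imag part = 12.3288/(2*3) = 2.0548

-2.6667 ± 2.0548i


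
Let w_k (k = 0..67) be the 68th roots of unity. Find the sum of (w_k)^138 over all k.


The roots are w_k = w^k with w = e^(2*pi*i/68), and (w^k)^138 = (w^138)^k.
So S = 1 + u + u^2 + ... + u^(67) with u = w^138.
138 = 2*68 + 2, so 138 is not a multiple of 68: u = (w^68)^2 * w^2 = w^2 ≠ 1 (w is a primitive 68th root), while u^68 = (w^68)^138 = 1.
Geometric series: S = (1 - u^68)/(1 - u) = (1 - 1)/(1 - u) = 0

S = 0


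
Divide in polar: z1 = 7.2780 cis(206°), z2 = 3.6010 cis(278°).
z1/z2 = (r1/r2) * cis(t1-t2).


r = 7.2780 / 3.6010 = 2.0211
theta = 206° - 278° = -72° = 288° (mod 360)

2.0211 cis(288°)


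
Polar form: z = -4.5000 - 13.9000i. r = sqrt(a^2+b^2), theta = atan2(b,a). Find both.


r = sqrt(20.25+193.21) = sqrt(213.46) = 14.6103
theta = atan2(-13.9, -4.5) = -107.9389 degrees

r = 14.6103, theta = -107.9389 degrees


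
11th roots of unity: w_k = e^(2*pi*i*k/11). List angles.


The 11th roots of unity are cis(360k/11°) for k=0..10
Angle step = 360/11 = 32.7273°
Primitive root: cis(32.7273°)
Primitive root = 0.8413 + 0.5406i

11 roots at angles: 0°, 32.7273°, 65.4545°, 98.1818°, 130.9091°, 163.6364°, 196.3636°, 229.0909°, 261.8182°, 294.5455°, 327.2727°


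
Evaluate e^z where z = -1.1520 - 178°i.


e^-1.1520 = 0.3160
cos(-178°) = -0.9994
sin(-178°) = -0.0349
Real = 0.3160*(-0.9994) = -0.3158
Imag = 0.3160*(-0.0349) = -0.0110

-0.3158 - 0.0110i


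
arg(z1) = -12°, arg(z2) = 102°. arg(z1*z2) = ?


arg(z1*z2) = -12° + 102° = 90°
Normalized to (-180°, 180°]: 90°

90°


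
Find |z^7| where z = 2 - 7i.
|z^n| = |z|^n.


|z| = sqrt(4+49) = sqrt(53) = 7.2801
|z^7| = |z|^7 = (sqrt(53))^7 = 53^3 * sqrt(53) = 148877*sqrt(53)

|z^7| = 148877*sqrt(53) ≈ 1083840.9200


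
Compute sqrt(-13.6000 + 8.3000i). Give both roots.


|z| = sqrt(184.96+68.89) = 15.9327
sqrt((|z|+a)/2) = sqrt((15.9327+(-13.6))/2) = sqrt(1.1663) = 1.0800
sqrt((|z|-a)/2) = sqrt((15.9327-(-13.6))/2) = sqrt(14.7663) = 3.8427

±(1.0800 + 3.8427i) i.e. 1.0800 + 3.8427i and -1.0800 - 3.8427i


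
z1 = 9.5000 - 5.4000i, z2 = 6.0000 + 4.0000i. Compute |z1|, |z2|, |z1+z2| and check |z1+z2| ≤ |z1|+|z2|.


|z1| = sqrt(9.5^2 + (-5.4)^2) = sqrt(119.41) = 10.9275
|z2| = sqrt(6^2 + 4^2) = sqrt(52) = 7.2111
z1+z2 = 15.5000 - 1.4000i
|z1+z2| = sqrt(242.21) = 15.5631
|z1|+|z2| = 10.9275 + 7.2111 = 18.1386

|z1+z2| = 15.5631 ≤ |z1|+|z2| = 18.1386 (verified)


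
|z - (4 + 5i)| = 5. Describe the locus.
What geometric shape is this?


|z - z0| = r is a circle with center z0 and radius r.
Center = (4, 5), radius = 5

Circle with center (4, 5) and radius 5


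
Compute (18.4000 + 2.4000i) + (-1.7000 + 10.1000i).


Real: 18.4 - 1.7 = 16.7
Imag: 2.4 + 10.1 = 12.5

16.7000 + 12.5000i


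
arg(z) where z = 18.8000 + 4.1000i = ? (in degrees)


Re = 18.8, Im = 4.1
arg = atan2(4.1, 18.8) = 12.3027 degrees

arg(z) = 12.3027 degrees


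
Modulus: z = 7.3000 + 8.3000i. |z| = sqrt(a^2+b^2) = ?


|z| = sqrt(7.3^2 + 8.3^2) = sqrt(53.29 + 68.89) = sqrt(122.18) = 11.0535

|z| = 11.0535


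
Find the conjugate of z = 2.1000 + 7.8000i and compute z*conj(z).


z_bar = 2.1000 - 7.8000i
z*z_bar = 2.1^2 + 7.8^2 = 4.41 + 60.84 = 65.25

z_bar = 2.1000 - 7.8000i, z*z_bar = 65.25


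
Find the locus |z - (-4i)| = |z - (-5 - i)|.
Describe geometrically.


Equal distances means the locus is the perpendicular bisector of z1 and z2.
Midpoint = ((0+(-5))/2, (-4+(-1))/2) = (-2.5000, -2.5000)

Perpendicular bisector through (-2.5000, -2.5000)


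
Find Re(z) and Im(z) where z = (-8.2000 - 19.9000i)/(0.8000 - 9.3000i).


Multiply by conjugate: (-8.2000 - 19.9000i)(0.8000 + 9.3000i) / (0.8^2 + (-9.3)^2)
Numerator real = -8.2*0.8 - (19.9)*(-9.3) = 178.51
Numerator imag = -19.9*0.8 - (-8.2)*(-9.3) = -92.18
Denominator = 87.13
Re(z) = 178.51/87.13 = 2.0488
Im(z) = -92.18/87.13 = -1.0580

Re(z) = 2.0488, Im(z) = -1.0580


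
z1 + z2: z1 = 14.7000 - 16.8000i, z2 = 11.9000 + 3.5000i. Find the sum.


Real: 14.7 + 11.9 = 26.6
Imag: -16.8 + 3.5 = -13.3

26.6000 - 13.3000i


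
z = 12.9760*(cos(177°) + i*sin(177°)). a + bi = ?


a = 12.9760*cos(177°) = 12.9760*(-0.99863) = -12.9582
b = 12.9760*sin(177°) = 12.9760*0.052336 = 0.6791

-12.9582 + 0.6791i


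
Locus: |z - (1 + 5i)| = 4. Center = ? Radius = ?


|z - z0| = r is a circle with center z0 and radius r.
Center = (1, 5), radius = 4

Circle with center (1, 5) and radius 4


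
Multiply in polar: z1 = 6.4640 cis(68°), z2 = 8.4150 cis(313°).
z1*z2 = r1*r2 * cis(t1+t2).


r = 6.4640 * 8.4150 = 54.3946
theta = 68° + 313° = 381° = 21° (mod 360)

54.3946 cis(21°)


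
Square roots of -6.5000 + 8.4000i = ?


|z| = sqrt(42.25+70.56) = 10.6212
sqrt((|z|+a)/2) = sqrt((10.6212+(-6.5))/2) = sqrt(2.0606) = 1.4355
sqrt((|z|-a)/2) = sqrt((10.6212-(-6.5))/2) = sqrt(8.5606) = 2.9259

±(1.4355 + 2.9259i) i.e. 1.4355 + 2.9259i and -1.4355 - 2.9259i


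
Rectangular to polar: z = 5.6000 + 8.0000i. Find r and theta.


r = sqrt(31.36+64) = sqrt(95.36) = 9.7652
theta = atan2(8, 5.6) = 55.0080 degrees

r = 9.7652, theta = 55.0080 degrees


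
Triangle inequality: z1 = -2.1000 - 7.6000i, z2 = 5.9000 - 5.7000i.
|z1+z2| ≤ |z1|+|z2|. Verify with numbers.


|z1| = sqrt((-2.1)^2 + (-7.6)^2) = sqrt(62.17) = 7.8848
|z2| = sqrt(5.9^2 + (-5.7)^2) = sqrt(67.3) = 8.2037
z1+z2 = 3.8000 - 13.3000i
|z1+z2| = sqrt(191.33) = 13.8322
|z1|+|z2| = 7.8848 + 8.2037 = 16.0885

|z1+z2| = 13.8322 ≤ |z1|+|z2| = 16.0885 (verified)


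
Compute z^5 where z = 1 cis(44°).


r^5 = 1^5 = 1
n*theta = 5*44° = 220° = 220° (mod 360)
a = 1*cos(220°) = -0.7660
b = 1*sin(220°) = -0.6428

1 cis(220°) = -0.7660 - 0.6428i


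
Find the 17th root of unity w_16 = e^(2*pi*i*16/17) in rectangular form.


Angle = 360*16/17 = 338.8235°
a = cos(338.8235°) = 0.9325
b = sin(338.8235°) = -0.3612

0.9325 - 0.3612i


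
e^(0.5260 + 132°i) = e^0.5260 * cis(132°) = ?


e^0.5260 = 1.6922
cos(132°) = -0.6691
sin(132°) = 0.7431
Real = 1.6922*(-0.6691) = -1.1323
Imag = 1.6922*0.7431 = 1.2575

-1.1323 + 1.2575i


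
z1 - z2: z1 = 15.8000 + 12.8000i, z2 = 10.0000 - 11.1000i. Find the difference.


Real: 15.8 - 10 = 5.8
Imag: 12.8 + 11.1 = 23.9

5.8000 + 23.9000i


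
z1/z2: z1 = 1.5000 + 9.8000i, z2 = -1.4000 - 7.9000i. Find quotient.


Conjugate of z2 = -1.4000 + 7.9000i
Numerator: (1.5000 + 9.8000i)(-1.4000 + 7.9000i) = -79.5200 - 1.8700i
Denominator: (-1.4)^2 + (-7.9)^2 = 64.37
Result = (-79.5200 - 1.8700i)/64.37

-1.2354 - 0.0291i


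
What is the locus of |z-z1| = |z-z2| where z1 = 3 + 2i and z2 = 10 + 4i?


Equal distances means the locus is the perpendicular bisector of z1 and z2.
Midpoint = ((3+10)/2, (2+4)/2) = (6.5000, 3.0000)

Perpendicular bisector through (6.5000, 3.0000)


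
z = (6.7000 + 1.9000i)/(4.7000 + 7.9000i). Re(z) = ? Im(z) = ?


Multiply by conjugate: (6.7000 + 1.9000i)(4.7000 - 7.9000i) / (4.7^2 + 7.9^2)
Numerator real = 6.7*4.7 + 1.9*7.9 = 46.5
Numerator imag = 1.9*4.7 - 6.7*7.9 = -44
Denominator = 84.5
Re(z) = 46.5/84.5 = 0.5503
Im(z) = -44/84.5 = -0.5207

Re(z) = 0.5503, Im(z) = -0.5207


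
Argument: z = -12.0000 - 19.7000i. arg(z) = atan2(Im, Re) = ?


Re = -12, Im = -19.7
arg = atan2(-19.7, -12) = -121.3471 degrees

arg(z) = -121.3471 degrees


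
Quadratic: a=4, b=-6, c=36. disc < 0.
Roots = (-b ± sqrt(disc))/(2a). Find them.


disc = (-6)^2 - 4*4*36 = 36 - 576 = -540
sqrt(|disc|) = sqrt(540) = 23.2379
Real part = 6/(2*4) = 0.7500
Imag part = 23.2379/(2*4) = 2.9047

0.7500 ± 2.9047i


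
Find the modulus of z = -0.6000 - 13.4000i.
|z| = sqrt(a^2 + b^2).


|z| = sqrt((-0.6)^2 + (-13.4)^2) = sqrt(0.36 + 179.56) = sqrt(179.92) = 13.4134

|z| = 13.4134


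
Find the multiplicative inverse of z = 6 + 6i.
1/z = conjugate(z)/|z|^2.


|z|^2 = 36+36 = 72
1/z = (6 - 6i)/72

1/z = 0.0833 - 0.0833i


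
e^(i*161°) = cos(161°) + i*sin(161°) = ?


cos(161°) = -0.9455
sin(161°) = 0.3256

e^(i*161°) = -0.9455 + 0.3256i


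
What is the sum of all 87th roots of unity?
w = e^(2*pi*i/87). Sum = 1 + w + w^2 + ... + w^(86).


The sum of all 87th roots of unity is 0.
Geometric series: (1 - w^87)/(1 - w) = (1-1)/(1-w) = 0 since w^87 = 1, w ≠ 1.
Alternatively: coefficient of z^86 in z^87 - 1 is 0.

0


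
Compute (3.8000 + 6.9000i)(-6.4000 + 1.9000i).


Real = 3.8*(-6.4) - 6.9*1.9 = -24.32 - 13.11 = -37.43
Imag = 3.8*1.9 - (6.4)*6.9 = 7.22 - (44.16) = -36.94

-37.4300 - 36.9400i


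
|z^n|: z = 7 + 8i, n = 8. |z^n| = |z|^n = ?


|z| = sqrt(49+64) = sqrt(113) = 10.6301
|z^8| = |z|^8 = (sqrt(113))^8 = 113^4 = 163047361

|z^8| = 163047361


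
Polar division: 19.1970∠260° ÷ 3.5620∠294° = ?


r = 19.1970 / 3.5620 = 5.3894
theta = 260° - 294° = -34° = 326° (mod 360)

5.3894 cis(326°)


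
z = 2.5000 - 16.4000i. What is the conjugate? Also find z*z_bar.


z_bar = 2.5000 + 16.4000i
z*z_bar = 2.5^2 + (-16.4)^2 = 6.25 + 268.96 = 275.21

z_bar = 2.5000 + 16.4000i, z*z_bar = 275.21


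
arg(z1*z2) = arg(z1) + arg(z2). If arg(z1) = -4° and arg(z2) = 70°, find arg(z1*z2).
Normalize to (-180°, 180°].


arg(z1*z2) = -4° + 70° = 66°
Normalized to (-180°, 180°]: 66°

66°


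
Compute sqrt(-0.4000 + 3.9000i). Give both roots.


|z| = sqrt(0.16+15.21) = 3.9205
sqrt((|z|+a)/2) = sqrt((3.9205+(-0.4))/2) = sqrt(1.7602) = 1.3267
sqrt((|z|-a)/2) = sqrt((3.9205-(-0.4))/2) = sqrt(2.1602) = 1.4698

±(1.3267 + 1.4698i) i.e. 1.3267 + 1.4698i and -1.3267 - 1.4698i


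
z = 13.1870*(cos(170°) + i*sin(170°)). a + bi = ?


a = 13.1870*cos(170°) = 13.1870*(-0.98481) = -12.9867
b = 13.1870*sin(170°) = 13.1870*0.17365 = 2.2899

-12.9867 + 2.2899i


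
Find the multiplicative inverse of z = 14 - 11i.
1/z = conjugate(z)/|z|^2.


|z|^2 = 196+121 = 317
1/z = (14 + 11i)/317

1/z = 0.0442 + 0.0347i
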